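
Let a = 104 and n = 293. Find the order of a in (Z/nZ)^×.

By Lagrange's theorem, ord_293(104) divides φ(293) = 293 − 1 = 292 = 2^2 · 73.
Divisors of 292: 1, 2, 4, 73, 146, 292.
Evaluate successive powers at the divisors of 292:
104^1 ≡ 104 (mod 293)
104^2 ≡ 268 (mod 293)
104^4 ≡ 39 (mod 293)
104^73 ≡ 292 (mod 293)
104^146 ≡ 1 (mod 293) ✓
Therefore the multiplicative order of 104 modulo 293 is 146.

146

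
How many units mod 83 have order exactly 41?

40

φ(83) = 83 − 1 = 82 = 2 · 41.
In a cyclic group of order 82, there are φ(d) elements of order d for each divisor d of 82, and zero for non-divisors.
41 | 82, and φ(41) = 41 − 1 = 40.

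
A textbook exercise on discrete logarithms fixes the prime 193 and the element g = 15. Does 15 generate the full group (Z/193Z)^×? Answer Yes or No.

Yes

φ(193) = 193 − 1 = 192 = 2^6 · 3.
15 is a primitive root mod 193 iff 15^(φ(193)/q) ≢ 1 for every prime q | φ(193), i.e. q ∈ {2, 3}.
15^96 ≡ 192 (mod 193)  [q = 2: ≢ 1 ✓]
15^64 ≡ 84 (mod 193)  [q = 3: ≢ 1 ✓]
All checks pass, so 15 has order 192 and is a primitive root modulo 193.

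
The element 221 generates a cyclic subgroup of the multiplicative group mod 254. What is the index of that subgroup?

6

ord(221) | φ(254) = φ(2)·φ(127) = 1·126 = 126 = 2 · 3^2 · 7.
Divisors of 126: 1, 2, 3, 6, 7, 9, 14, 18, 21, 42, 63, 126.
Check 221^d mod 254 for each divisor in increasing order:
221^1 ≡ 221 (mod 254)
221^2 ≡ 73 (mod 254)
221^3 ≡ 131 (mod 254)
221^6 ≡ 143 (mod 254)
221^7 ≡ 107 (mod 254)
221^9 ≡ 191 (mod 254)
221^14 ≡ 19 (mod 254)
221^18 ≡ 159 (mod 254)
221^21 ≡ 1 (mod 254) ✓
So ord_254(221) = 21, hence |⟨221⟩| = 21.
The index is φ(254) / ord(221) = 126 / 21 = 6.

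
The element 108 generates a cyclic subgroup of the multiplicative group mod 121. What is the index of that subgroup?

2

Since 108 ∈ (Z/121Z)^×, its order divides φ(121) = φ(11^2) = 11·(11−1) = 110 = 2 · 5 · 11.
Divisors of 110: 1, 2, 5, 10, 11, 22, 55, 110.
Check 108^d mod 121 for each divisor in increasing order:
108^1 ≡ 108
108^2 ≡ 48
108^5 ≡ 56
108^10 ≡ 111
108^11 ≡ 9
108^22 ≡ 81
108^55 ≡ 1
So ord_121(108) = 55, hence |⟨108⟩| = 55.
Index = |(Z/121Z)^×| / |⟨108⟩| = 110 / 55 = 2.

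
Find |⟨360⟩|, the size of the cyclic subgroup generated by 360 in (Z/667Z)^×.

44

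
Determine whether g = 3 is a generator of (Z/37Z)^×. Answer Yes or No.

No

φ(37) = 37 − 1 = 36 = 2^2 · 3^2.
Test 3^(36/q) mod 37 for each prime factor q of 36:
3^18 ≡ 1 (mod 37)  [q = 2: ≡ 1 ✗]
3^12 ≡ 10 (mod 37)  [q = 3: ≢ 1 ✓]
The check at q = 2 fails, so 3 generates a proper subgroup.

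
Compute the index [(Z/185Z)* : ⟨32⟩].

Since 32 ∈ (Z/185Z)^×, its order divides φ(185) = φ(5·37) = (5−1)·(37−1) = 4·36 = 144 = 2^4 · 3^2.
Divisors of 144: 1, 2, 3, 4, 6, 8, 9, 12, 16, 18, 24, 36, 48, 72, 144.
Test each divisor d:
32^1 ≡ 32
32^2 ≡ 99
32^3 ≡ 23
32^4 ≡ 181
32^6 ≡ 159
32^8 ≡ 16
32^9 ≡ 142
32^12 ≡ 121
32^16 ≡ 71
32^18 ≡ 184
32^24 ≡ 26
32^36 ≡ 1
Thus |⟨32⟩| = ord(32) = 36.
Index = |(Z/185Z)^×| / |⟨32⟩| = 144 / 36 = 4.

4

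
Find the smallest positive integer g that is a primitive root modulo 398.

3

φ(398) = φ(2)·φ(199) = 1·198 = 198 = 2 · 3^2 · 11.
Test candidates g = 2, 3, … against the prime factors q ∈ {2, 3, 11} of φ(398): g is a generator iff g^(198/q) ≢ 1 for every such q.
g = 2: gcd(2, 398) = 2 > 1, not a unit — skip.
g = 3: 3^99 ≡ 397; 3^66 ≡ 305; 3^18 ≡ 125 — none is 1, so 3 is a primitive root.
The smallest primitive root modulo 398 is 3.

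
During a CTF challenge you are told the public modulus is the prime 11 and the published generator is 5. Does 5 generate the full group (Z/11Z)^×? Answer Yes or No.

No

φ(11) = 11 − 1 = 10 = 2 · 5.
5 is a primitive root mod 11 iff 5^(φ(11)/q) ≢ 1 for every prime q | φ(11), i.e. q ∈ {2, 5}.
5^5 ≡ 1 (mod 11)  [q = 2: ≡ 1 ✗]
5^2 ≡ 3 (mod 11)  [q = 5: ≢ 1 ✓]
The check at q = 2 fails, so 5 generates a proper subgroup.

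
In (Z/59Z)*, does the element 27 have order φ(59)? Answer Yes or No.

φ(59) = 59 − 1 = 58 = 2 · 29.
Test 27^(58/q) mod 59 for each prime factor q of 58:
27^29 ≡ 1 (mod 59)  [q = 2: ≡ 1 ✗]
27^2 ≡ 21 (mod 59)  [q = 29: ≢ 1 ✓]
Since 27^29 ≡ 1, the order of 27 divides 29 < 58, so 27 is not a primitive root.

No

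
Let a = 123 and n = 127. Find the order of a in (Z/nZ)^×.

14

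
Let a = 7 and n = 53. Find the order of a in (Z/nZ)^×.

26

ord(7) | φ(53) = 53 − 1 = 52 = 2^2 · 13.
Divisors of 52: 1, 2, 4, 13, 26, 52.
Compute 7^d (mod 53) for the divisors d until we hit 1:
7^1 ≡ 7 (mod 53)
7^2 ≡ 49 (mod 53)
7^4 ≡ 16 (mod 53)
7^13 ≡ 52 (mod 53)
7^26 ≡ 1 (mod 53) ✓
So ord_53(7) = 26.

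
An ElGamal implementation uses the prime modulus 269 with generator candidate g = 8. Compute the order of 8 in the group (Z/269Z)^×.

268

The order of 8 must divide φ(269) = 269 − 1 = 268 = 2^2 · 67.
Divisors of 268: 1, 2, 4, 67, 134, 268.
Evaluate successive powers at the divisors of 268:
8^1 ≡ 8
8^2 ≡ 64
8^4 ≡ 61
8^67 ≡ 82
8^134 ≡ 268
8^268 ≡ 1
Hence ord(8) = 268.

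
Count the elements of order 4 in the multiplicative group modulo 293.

2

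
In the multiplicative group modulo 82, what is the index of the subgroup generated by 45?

Since 45 ∈ (Z/82Z)^×, its order divides φ(82) = φ(2)·φ(41) = 1·40 = 40 = 2^3 · 5.
Divisors of 40: 1, 2, 4, 5, 8, 10, 20, 40.
Compute 45^d (mod 82) for the divisors d until we hit 1:
45^1 ≡ 45 (mod 82)
45^2 ≡ 57 (mod 82)
45^4 ≡ 51 (mod 82)
45^5 ≡ 81 (mod 82)
45^8 ≡ 59 (mod 82)
45^10 ≡ 1 (mod 82) ✓
So ord_82(45) = 10, hence |⟨45⟩| = 10.
The index is φ(82) / ord(45) = 40 / 10 = 4.

4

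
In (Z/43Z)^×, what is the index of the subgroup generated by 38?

ord(38) | φ(43) = 43 − 1 = 42 = 2 · 3 · 7.
Divisors of 42: 1, 2, 3, 6, 7, 14, 21, 42.
Compute 38^d (mod 43) for the divisors d until we hit 1:
38^1 ≡ 38 (mod 43)
38^2 ≡ 25 (mod 43)
38^3 ≡ 4 (mod 43)
38^6 ≡ 16 (mod 43)
38^7 ≡ 6 (mod 43)
38^14 ≡ 36 (mod 43)
38^21 ≡ 1 (mod 43) ✓
So ord_43(38) = 21, hence |⟨38⟩| = 21.
Index = |(Z/43Z)^×| / |⟨38⟩| = 42 / 21 = 2.

2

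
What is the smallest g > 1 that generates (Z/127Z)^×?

3

φ(127) = 127 − 1 = 126 = 2 · 3^2 · 7.
Test candidates g = 2, 3, … against the prime factors q ∈ {2, 3, 7} of φ(127): g is a generator iff g^(126/q) ≢ 1 for every such q.
g = 2: 2^63 ≡ 1 — hits 1, so not a primitive root.
g = 3: 3^63 ≡ 126; 3^42 ≡ 107; 3^18 ≡ 4 — none is 1, so 3 is a primitive root.
The smallest primitive root modulo 127 is 3.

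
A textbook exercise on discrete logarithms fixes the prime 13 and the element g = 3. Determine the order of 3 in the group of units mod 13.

3

Since 3 ∈ (Z/13Z)^×, its order divides φ(13) = 13 − 1 = 12 = 2^2 · 3.
Divisors of 12: 1, 2, 3, 4, 6, 12.
Check 3^d mod 13 for each divisor in increasing order:
3^1 ≡ 3
3^2 ≡ 9
3^3 ≡ 1
Hence ord(3) = 3.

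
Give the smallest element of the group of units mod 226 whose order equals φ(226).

3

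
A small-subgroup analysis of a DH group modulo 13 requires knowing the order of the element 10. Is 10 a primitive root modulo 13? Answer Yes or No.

No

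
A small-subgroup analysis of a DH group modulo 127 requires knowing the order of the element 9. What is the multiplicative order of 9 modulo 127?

63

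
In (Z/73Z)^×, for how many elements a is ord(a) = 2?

φ(73) = 73 − 1 = 72 = 2^3 · 3^2.
Since (Z/73Z)^× is cyclic of order 72, the number of elements of order d is φ(d) when d | 72 and 0 otherwise.
2 | 72, and φ(2) = 2 − 1 = 1.

1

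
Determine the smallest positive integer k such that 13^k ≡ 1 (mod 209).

By Lagrange's theorem, ord_209(13) divides φ(209) = φ(11·19) = (11−1)·(19−1) = 10·18 = 180 = 2^2 · 3^2 · 5.
Divisors of 180: 1, 2, 3, 4, 5, 6, 9, 10, 12, 15, 18, 20, 30, 36, 45, 60, 90, 180.
Check 13^d mod 209 for each divisor in increasing order:
13^1 ≡ 13 (mod 209)
13^2 ≡ 169 (mod 209)
13^3 ≡ 107 (mod 209)
13^4 ≡ 137 (mod 209)
13^5 ≡ 109 (mod 209)
13^6 ≡ 163 (mod 209)
13^9 ≡ 94 (mod 209)
13^10 ≡ 177 (mod 209)
13^12 ≡ 26 (mod 209)
13^15 ≡ 65 (mod 209)
13^18 ≡ 58 (mod 209)
13^20 ≡ 188 (mod 209)
13^30 ≡ 45 (mod 209)
13^36 ≡ 20 (mod 209)
13^45 ≡ 208 (mod 209)
13^60 ≡ 144 (mod 209)
13^90 ≡ 1 (mod 209) ✓
Therefore the multiplicative order of 13 modulo 209 is 90.

90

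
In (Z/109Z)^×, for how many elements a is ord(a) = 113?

φ(109) = 109 − 1 = 108 = 2^2 · 3^3.
(Z/109Z)^× is cyclic (|G| = 108); a cyclic group of order m has exactly φ(d) elements of each order d | m, and none otherwise.
Since 113 ∤ 108, the count is 0.

0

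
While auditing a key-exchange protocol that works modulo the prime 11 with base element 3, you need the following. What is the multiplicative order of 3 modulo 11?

ord(3) | φ(11) = 11 − 1 = 10 = 2 · 5.
Divisors of 10: 1, 2, 5, 10.
Evaluate successive powers at the divisors of 10:
3^1 ≡ 3
3^2 ≡ 9
3^5 ≡ 1
The smallest such exponent is 5, so the order of 3 is 5.

5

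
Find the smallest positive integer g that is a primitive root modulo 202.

3

φ(202) = φ(2)·φ(101) = 1·100 = 100 = 2^2 · 5^2.
Test candidates g = 2, 3, … against the prime factors q ∈ {2, 5} of φ(202): g is a generator iff g^(100/q) ≢ 1 for every such q.
g = 2: gcd(2, 202) = 2 > 1, not a unit — skip.
g = 3: 3^50 ≡ 201; 3^20 ≡ 185 — none is 1, so 3 is a primitive root.
The smallest primitive root modulo 202 is 3.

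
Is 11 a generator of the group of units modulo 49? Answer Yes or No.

φ(49) = φ(7^2) = 7·(7−1) = 42 = 2 · 3 · 7.
11 is a primitive root mod 49 iff 11^(φ(49)/q) ≢ 1 for every prime q | φ(49), i.e. q ∈ {2, 3, 7}.
11^21 ≡ 1 (mod 49)  [q = 2: ≡ 1 ✗]
11^14 ≡ 30 (mod 49)  [q = 3: ≢ 1 ✓]
11^6 ≡ 15 (mod 49)  [q = 7: ≢ 1 ✓]
11^21 ≡ 1 shows ord(11) | 21, strictly less than φ(49); not a primitive root.

No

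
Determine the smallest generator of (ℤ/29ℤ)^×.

φ(29) = 29 − 1 = 28 = 2^2 · 7.
Test candidates g = 2, 3, … against the prime factors q ∈ {2, 7} of φ(29): g is a generator iff g^(28/q) ≢ 1 for every such q.
g = 2: 2^14 ≡ 28; 2^4 ≡ 16 — none is 1, so 2 is a primitive root.
Hence the least primitive root of 29 is 2.

2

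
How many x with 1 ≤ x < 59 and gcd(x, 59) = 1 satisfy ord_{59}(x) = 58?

φ(59) = 59 − 1 = 58 = 2 · 29.
Since (Z/59Z)^× is cyclic of order 58, the number of elements of order d is φ(d) when d | 58 and 0 otherwise.
58 = 2 · 29 divides 58, and φ(58) = 28.

28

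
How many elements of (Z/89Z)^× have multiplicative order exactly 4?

2

φ(89) = 89 − 1 = 88 = 2^3 · 11.
In a cyclic group of order 88, there are φ(d) elements of order d for each divisor d of 88, and zero for non-divisors.
4 = 2^2 divides 88, and φ(4) = 2.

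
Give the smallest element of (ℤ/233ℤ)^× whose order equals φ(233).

φ(233) = 233 − 1 = 232 = 2^3 · 29.
g is a primitive root iff g^(232/q) ≢ 1 (mod 233) for each prime q ∈ {2, 29}.
g = 2: 2^116 ≡ 1 — hits 1, so not a primitive root.
g = 3: 3^116 ≡ 232; 3^8 ≡ 37 — none is 1, so 3 is a primitive root.
The smallest primitive root modulo 233 is 3.

3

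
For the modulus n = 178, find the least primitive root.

φ(178) = φ(2)·φ(89) = 1·88 = 88 = 2^3 · 11.
Test candidates g = 2, 3, … against the prime factors q ∈ {2, 11} of φ(178): g is a generator iff g^(88/q) ≢ 1 for every such q.
g = 2: gcd(2, 178) = 2 > 1, not a unit — skip.
g = 3: 3^44 ≡ 177; 3^8 ≡ 153 — none is 1, so 3 is a primitive root.
The smallest primitive root modulo 178 is 3.

3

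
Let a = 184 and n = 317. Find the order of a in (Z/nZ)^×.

By Lagrange's theorem, ord_317(184) divides φ(317) = 317 − 1 = 316 = 2^2 · 79.
Divisors of 316: 1, 2, 4, 79, 158, 316.
Compute 184^d (mod 317) for the divisors d until we hit 1:
184^1 ≡ 184
184^2 ≡ 254
184^4 ≡ 165
184^79 ≡ 114
184^158 ≡ 316
184^316 ≡ 1
So ord_317(184) = 316.

316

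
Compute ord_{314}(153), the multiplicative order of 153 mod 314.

13

Since 153 ∈ (Z/314Z)^×, its order divides φ(314) = φ(2)·φ(157) = 1·156 = 156 = 2^2 · 3 · 13.
Divisors of 156: 1, 2, 3, 4, 6, 12, 13, 26, 39, 52, 78, 156.
Test each divisor d:
153^1 ≡ 153 (mod 314)
153^2 ≡ 173 (mod 314)
153^3 ≡ 93 (mod 314)
153^4 ≡ 99 (mod 314)
153^6 ≡ 171 (mod 314)
153^12 ≡ 39 (mod 314)
153^13 ≡ 1 (mod 314) ✓
So ord_314(153) = 13.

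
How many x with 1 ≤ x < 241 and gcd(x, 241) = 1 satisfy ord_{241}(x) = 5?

4

φ(241) = 241 − 1 = 240 = 2^4 · 3 · 5.
(Z/241Z)^× is cyclic (|G| = 240); a cyclic group of order m has exactly φ(d) elements of each order d | m, and none otherwise.
5 | 240, and φ(5) = 5 − 1 = 4.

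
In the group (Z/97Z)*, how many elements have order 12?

4

φ(97) = 97 − 1 = 96 = 2^5 · 3.
(Z/97Z)^× is cyclic (|G| = 96); a cyclic group of order m has exactly φ(d) elements of each order d | m, and none otherwise.
12 = 2^2 · 3 divides 96, and φ(12) = 4.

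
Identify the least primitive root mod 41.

6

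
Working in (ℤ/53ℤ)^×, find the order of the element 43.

Since 43 ∈ (Z/53Z)^×, its order divides φ(53) = 53 − 1 = 52 = 2^2 · 13.
Divisors of 52: 1, 2, 4, 13, 26, 52.
Test each divisor d:
43^1 ≡ 43 (mod 53)
43^2 ≡ 47 (mod 53)
43^4 ≡ 36 (mod 53)
43^13 ≡ 52 (mod 53)
43^26 ≡ 1 (mod 53) ✓
Hence ord(43) = 26.

26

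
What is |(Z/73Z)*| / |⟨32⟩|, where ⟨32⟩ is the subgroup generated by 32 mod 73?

8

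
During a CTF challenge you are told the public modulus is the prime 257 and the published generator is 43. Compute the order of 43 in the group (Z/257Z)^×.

256

Since 43 ∈ (Z/257Z)^×, its order divides φ(257) = 257 − 1 = 256 = 2^8.
Divisors of 256: 1, 2, 4, 8, 16, 32, 64, 128, 256.
Check 43^d mod 257 for each divisor in increasing order:
43^1 ≡ 43 (mod 257)
43^2 ≡ 50 (mod 257)
43^4 ≡ 187 (mod 257)
43^8 ≡ 17 (mod 257)
43^16 ≡ 32 (mod 257)
43^32 ≡ 253 (mod 257)
43^64 ≡ 16 (mod 257)
43^128 ≡ 256 (mod 257)
43^256 ≡ 1 (mod 257) ✓
So ord_257(43) = 256.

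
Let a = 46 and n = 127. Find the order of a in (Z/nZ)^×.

126

The order of 46 must divide φ(127) = 127 − 1 = 126 = 2 · 3^2 · 7.
Divisors of 126: 1, 2, 3, 6, 7, 9, 14, 18, 21, 42, 63, 126.
Compute 46^d (mod 127) for the divisors d until we hit 1:
46^1 ≡ 46 (mod 127)
46^2 ≡ 84 (mod 127)
46^3 ≡ 54 (mod 127)
46^6 ≡ 122 (mod 127)
46^7 ≡ 24 (mod 127)
46^9 ≡ 111 (mod 127)
46^14 ≡ 68 (mod 127)
46^18 ≡ 2 (mod 127)
46^21 ≡ 108 (mod 127)
46^42 ≡ 107 (mod 127)
46^63 ≡ 126 (mod 127)
46^126 ≡ 1 (mod 127) ✓
Hence ord(46) = 126.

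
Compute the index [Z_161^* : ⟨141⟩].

12

ord(141) | φ(161) = φ(7·23) = (7−1)·(23−1) = 6·22 = 132 = 2^2 · 3 · 11.
Divisors of 132: 1, 2, 3, 4, 6, 11, 12, 22, 33, 44, 66, 132.
Check 141^d mod 161 for each divisor in increasing order:
141^1 ≡ 141 (mod 161)
141^2 ≡ 78 (mod 161)
141^3 ≡ 50 (mod 161)
141^4 ≡ 127 (mod 161)
141^6 ≡ 85 (mod 161)
141^11 ≡ 1 (mod 161) ✓
Thus |⟨141⟩| = ord(141) = 11.
Index = |(Z/161Z)^×| / |⟨141⟩| = 132 / 11 = 12.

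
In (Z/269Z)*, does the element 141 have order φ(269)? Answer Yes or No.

φ(269) = 269 − 1 = 268 = 2^2 · 67.
Test 141^(268/q) mod 269 for each prime factor q of 268:
141^134 ≡ 268 (mod 269)  [q = 2: ≢ 1 ✓]
141^4 ≡ 87 (mod 269)  [q = 67: ≢ 1 ✓]
Every test exponent gives a nontrivial residue, hence 141 generates the full group.

Yes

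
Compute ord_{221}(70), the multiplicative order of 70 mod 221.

8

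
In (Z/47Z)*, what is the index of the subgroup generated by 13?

Since 13 ∈ (Z/47Z)^×, its order divides φ(47) = 47 − 1 = 46 = 2 · 23.
Divisors of 46: 1, 2, 23, 46.
Check 13^d mod 47 for each divisor in increasing order:
13^1 ≡ 13 (mod 47)
13^2 ≡ 28 (mod 47)
13^23 ≡ 46 (mod 47)
13^46 ≡ 1 (mod 47) ✓
The order of 13 is 46, so the subgroup it generates has 46 elements.
[(Z/47Z)^× : ⟨13⟩] = 46/46 = 1.

1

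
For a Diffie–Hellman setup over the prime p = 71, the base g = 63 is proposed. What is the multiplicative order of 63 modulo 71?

70

ord(63) | φ(71) = 71 − 1 = 70 = 2 · 5 · 7.
Divisors of 70: 1, 2, 5, 7, 10, 14, 35, 70.
Compute 63^d (mod 71) for the divisors d until we hit 1:
63^1 ≡ 63 (mod 71)
63^2 ≡ 64 (mod 71)
63^5 ≡ 34 (mod 71)
63^7 ≡ 46 (mod 71)
63^10 ≡ 20 (mod 71)
63^14 ≡ 57 (mod 71)
63^35 ≡ 70 (mod 71)
63^70 ≡ 1 (mod 71) ✓
The smallest such exponent is 70, so the order of 63 is 70.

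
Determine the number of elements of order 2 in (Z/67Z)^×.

1

φ(67) = 67 − 1 = 66 = 2 · 3 · 11.
In a cyclic group of order 66, there are φ(d) elements of order d for each divisor d of 66, and zero for non-divisors.
2 | 66, and φ(2) = 2 − 1 = 1.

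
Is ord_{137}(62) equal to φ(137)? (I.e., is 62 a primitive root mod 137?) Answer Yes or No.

Yes

φ(137) = 137 − 1 = 136 = 2^3 · 17.
62 is a primitive root mod 137 iff 62^(φ(137)/q) ≢ 1 for every prime q | φ(137), i.e. q ∈ {2, 17}.
62^68 ≡ 136 (mod 137)  [q = 2: ≢ 1 ✓]
62^8 ≡ 123 (mod 137)  [q = 17: ≢ 1 ✓]
All checks pass, so 62 has order 136 and is a primitive root modulo 137.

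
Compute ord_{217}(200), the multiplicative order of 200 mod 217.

15

ord(200) | φ(217) = φ(7·31) = (7−1)·(31−1) = 6·30 = 180 = 2^2 · 3^2 · 5.
Divisors of 180: 1, 2, 3, 4, 5, 6, 9, 10, 12, 15, 18, 20, 30, 36, 45, 60, 90, 180.
Test each divisor d:
200^1 ≡ 200 (mod 217)
200^2 ≡ 72 (mod 217)
200^3 ≡ 78 (mod 217)
200^4 ≡ 193 (mod 217)
200^5 ≡ 191 (mod 217)
200^6 ≡ 8 (mod 217)
200^9 ≡ 190 (mod 217)
200^10 ≡ 25 (mod 217)
200^12 ≡ 64 (mod 217)
200^15 ≡ 1 (mod 217) ✓
So ord_217(200) = 15.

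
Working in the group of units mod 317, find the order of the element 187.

The order of 187 must divide φ(317) = 317 − 1 = 316 = 2^2 · 79.
Divisors of 316: 1, 2, 4, 79, 158, 316.
Check 187^d mod 317 for each divisor in increasing order:
187^1 ≡ 187
187^2 ≡ 99
187^4 ≡ 291
187^79 ≡ 114
187^158 ≡ 316
187^316 ≡ 1
Therefore the multiplicative order of 187 modulo 317 is 316.

316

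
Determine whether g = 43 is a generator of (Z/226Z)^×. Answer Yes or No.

φ(226) = φ(2)·φ(113) = 1·112 = 112 = 2^4 · 7.
It suffices to check that the order of 43 is not a proper divisor of 112: compute 43^(112/q) for q ∈ {2, 7}.
43^56 ≡ 225 (mod 226)  [q = 2: ≢ 1 ✓]
43^16 ≡ 109 (mod 226)  [q = 7: ≢ 1 ✓]
All checks pass, so 43 has order 112 and is a primitive root modulo 226.

Yes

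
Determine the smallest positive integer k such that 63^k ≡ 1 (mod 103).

51

ord(63) | φ(103) = 103 − 1 = 102 = 2 · 3 · 17.
Divisors of 102: 1, 2, 3, 6, 17, 34, 51, 102.
Evaluate successive powers at the divisors of 102:
63^1 ≡ 63 (mod 103)
63^2 ≡ 55 (mod 103)
63^3 ≡ 66 (mod 103)
63^6 ≡ 30 (mod 103)
63^17 ≡ 46 (mod 103)
63^34 ≡ 56 (mod 103)
63^51 ≡ 1 (mod 103) ✓
Therefore the multiplicative order of 63 modulo 103 is 51.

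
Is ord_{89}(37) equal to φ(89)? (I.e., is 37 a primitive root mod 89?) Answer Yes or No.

φ(89) = 89 − 1 = 88 = 2^3 · 11.
An element g generates (Z/89Z)^× iff g^(88/q) ≢ 1 (mod 89) for each prime q ∈ {2, 11}.
37^44 ≡ 88 (mod 89)  [q = 2: ≢ 1 ✓]
37^8 ≡ 1 (mod 89)  [q = 11: ≡ 1 ✗]
37^8 ≡ 1 shows ord(37) | 8, strictly less than φ(89); not a primitive root.

No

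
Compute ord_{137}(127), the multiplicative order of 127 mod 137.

8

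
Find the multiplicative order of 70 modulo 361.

342

The order of 70 must divide φ(361) = φ(19^2) = 19·(19−1) = 342 = 2 · 3^2 · 19.
Divisors of 342: 1, 2, 3, 6, 9, 18, 19, 38, 57, 114, 171, 342.
Test each divisor d:
70^1 ≡ 70
70^2 ≡ 207
70^3 ≡ 50
70^6 ≡ 334
70^9 ≡ 94
70^18 ≡ 172
70^19 ≡ 127
70^38 ≡ 245
70^57 ≡ 69
70^114 ≡ 68
70^171 ≡ 360
70^342 ≡ 1
The smallest such exponent is 342, so the order of 70 is 342.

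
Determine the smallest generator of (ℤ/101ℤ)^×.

φ(101) = 101 − 1 = 100 = 2^2 · 5^2.
Test candidates g = 2, 3, … against the prime factors q ∈ {2, 5} of φ(101): g is a generator iff g^(100/q) ≢ 1 for every such q.
g = 2: 2^50 ≡ 100; 2^20 ≡ 95 — none is 1, so 2 is a primitive root.
The smallest primitive root modulo 101 is 2.

2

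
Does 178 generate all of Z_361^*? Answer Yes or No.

φ(361) = φ(19^2) = 19·(19−1) = 342 = 2 · 3^2 · 19.
178 is a primitive root mod 361 iff 178^(φ(361)/q) ≢ 1 for every prime q | φ(361), i.e. q ∈ {2, 3, 19}.
178^171 ≡ 1 (mod 361)  [q = 2: ≡ 1 ✗]
178^114 ≡ 1 (mod 361)  [q = 3: ≡ 1 ✗]
178^18 ≡ 172 (mod 361)  [q = 19: ≢ 1 ✓]
The check at q = 2 fails, so 178 generates a proper subgroup.

No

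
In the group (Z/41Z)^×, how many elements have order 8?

φ(41) = 41 − 1 = 40 = 2^3 · 5.
In a cyclic group of order 40, there are φ(d) elements of order d for each divisor d of 40, and zero for non-divisors.
8 = 2^3 divides 40, and φ(8) = 4.

4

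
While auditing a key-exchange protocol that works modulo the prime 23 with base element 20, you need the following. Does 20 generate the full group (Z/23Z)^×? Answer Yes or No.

Yes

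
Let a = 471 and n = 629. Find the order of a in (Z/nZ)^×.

48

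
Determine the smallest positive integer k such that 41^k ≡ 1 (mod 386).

192

By Lagrange's theorem, ord_386(41) divides φ(386) = φ(2)·φ(193) = 1·192 = 192 = 2^6 · 3.
Divisors of 192: 1, 2, 3, 4, 6, 8, 12, 16, 24, 32, 48, 64, 96, 192.
Evaluate successive powers at the divisors of 192:
41^1 ≡ 41
41^2 ≡ 137
41^3 ≡ 213
41^4 ≡ 241
41^6 ≡ 207
41^8 ≡ 181
41^12 ≡ 3
41^16 ≡ 337
41^24 ≡ 9
41^32 ≡ 85
41^48 ≡ 81
41^64 ≡ 277
41^96 ≡ 385
41^192 ≡ 1
Therefore the multiplicative order of 41 modulo 386 is 192.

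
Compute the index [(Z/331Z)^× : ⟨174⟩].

3

By Lagrange's theorem, ord_331(174) divides φ(331) = 331 − 1 = 330 = 2 · 3 · 5 · 11.
Divisors of 330: 1, 2, 3, 5, 6, 10, 11, 15, 22, 30, 33, 55, 66, 110, 165, 330.
Evaluate successive powers at the divisors of 330:
174^1 ≡ 174 (mod 331)
174^2 ≡ 155 (mod 331)
174^3 ≡ 159 (mod 331)
174^5 ≡ 151 (mod 331)
174^6 ≡ 125 (mod 331)
174^10 ≡ 293 (mod 331)
174^11 ≡ 8 (mod 331)
174^15 ≡ 220 (mod 331)
174^22 ≡ 64 (mod 331)
174^30 ≡ 74 (mod 331)
174^33 ≡ 181 (mod 331)
174^55 ≡ 330 (mod 331)
174^66 ≡ 323 (mod 331)
174^110 ≡ 1 (mod 331) ✓
The order of 174 is 110, so the subgroup it generates has 110 elements.
Index = |(Z/331Z)^×| / |⟨174⟩| = 330 / 110 = 3.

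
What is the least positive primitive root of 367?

φ(367) = 367 − 1 = 366 = 2 · 3 · 61.
g is a primitive root iff g^(366/q) ≢ 1 (mod 367) for each prime q ∈ {2, 3, 61}.
g = 2: 2^183 ≡ 1 — hits 1, so not a primitive root.
g = 3: 3^183 ≡ 366; 3^122 ≡ 1 — hits 1, so not a primitive root.
g = 4: 4^183 ≡ 1 — hits 1, so not a primitive root.
g = 5: 5^183 ≡ 366; 5^122 ≡ 1 — hits 1, so not a primitive root.
g = 6: 6^183 ≡ 366; 6^122 ≡ 283; 6^6 ≡ 47 — none is 1, so 6 is a primitive root.
So 6 is the smallest generator of (Z/367Z)^×.

6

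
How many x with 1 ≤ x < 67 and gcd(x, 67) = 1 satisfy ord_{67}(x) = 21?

0

φ(67) = 67 − 1 = 66 = 2 · 3 · 11.
(Z/67Z)^× is cyclic (|G| = 66); a cyclic group of order m has exactly φ(d) elements of each order d | m, and none otherwise.
21 does not divide 66, so no element of (Z/67Z)^× has order 21.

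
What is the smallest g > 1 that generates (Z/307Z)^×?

φ(307) = 307 − 1 = 306 = 2 · 3^2 · 17.
Test candidates g = 2, 3, … against the prime factors q ∈ {2, 3, 17} of φ(307): g is a generator iff g^(306/q) ≢ 1 for every such q.
g = 2: 2^153 ≡ 306; 2^102 ≡ 1 — hits 1, so not a primitive root.
g = 3: 3^153 ≡ 306; 3^102 ≡ 1 — hits 1, so not a primitive root.
g = 4: 4^153 ≡ 1 — hits 1, so not a primitive root.
g = 5: 5^153 ≡ 306; 5^102 ≡ 289; 5^18 ≡ 81 — none is 1, so 5 is a primitive root.
Hence the least primitive root of 307 is 5.

5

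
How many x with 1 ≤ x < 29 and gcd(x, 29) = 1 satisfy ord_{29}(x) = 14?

6

φ(29) = 29 − 1 = 28 = 2^2 · 7.
(Z/29Z)^× is cyclic (|G| = 28); a cyclic group of order m has exactly φ(d) elements of each order d | m, and none otherwise.
14 = 2 · 7 divides 28, and φ(14) = 6.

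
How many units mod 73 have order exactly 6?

φ(73) = 73 − 1 = 72 = 2^3 · 3^2.
(Z/73Z)^× is cyclic (|G| = 72); a cyclic group of order m has exactly φ(d) elements of each order d | m, and none otherwise.
6 = 2 · 3 divides 72, and φ(6) = 2.

2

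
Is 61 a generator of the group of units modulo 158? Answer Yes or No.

No

φ(158) = φ(2)·φ(79) = 1·78 = 78 = 2 · 3 · 13.
An element g generates (Z/158Z)^× iff g^(78/q) ≢ 1 (mod 158) for each prime q ∈ {2, 3, 13}.
61^39 ≡ 157 (mod 158)  [q = 2: ≢ 1 ✓]
61^26 ≡ 1 (mod 158)  [q = 3: ≡ 1 ✗]
61^6 ≡ 117 (mod 158)  [q = 13: ≢ 1 ✓]
The check at q = 3 fails, so 61 generates a proper subgroup.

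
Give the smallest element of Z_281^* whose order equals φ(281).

3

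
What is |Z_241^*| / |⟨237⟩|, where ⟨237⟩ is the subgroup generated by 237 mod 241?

20

ord(237) | φ(241) = 241 − 1 = 240 = 2^4 · 3 · 5.
Divisors of 240: 1, 2, 3, 4, 5, 6, 8, 10, 12, 15, 16, 20, 24, 30, 40, 48, 60, 80, 120, 240.
Evaluate successive powers at the divisors of 240:
237^1 ≡ 237
237^2 ≡ 16
237^3 ≡ 177
237^4 ≡ 15
237^5 ≡ 181
237^6 ≡ 240
237^8 ≡ 225
237^10 ≡ 226
237^12 ≡ 1
Thus |⟨237⟩| = ord(237) = 12.
The index is φ(241) / ord(237) = 240 / 12 = 20.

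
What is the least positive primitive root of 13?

φ(13) = 13 − 1 = 12 = 2^2 · 3.
g is a primitive root iff g^(12/q) ≢ 1 (mod 13) for each prime q ∈ {2, 3}.
g = 2: 2^6 ≡ 12; 2^4 ≡ 3 — none is 1, so 2 is a primitive root.
Hence the least primitive root of 13 is 2.

2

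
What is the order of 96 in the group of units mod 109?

ord(96) | φ(109) = 109 − 1 = 108 = 2^2 · 3^3.
Divisors of 108: 1, 2, 3, 4, 6, 9, 12, 18, 27, 36, 54, 108.
Check 96^d mod 109 for each divisor in increasing order:
96^1 ≡ 96
96^2 ≡ 60
96^3 ≡ 92
96^4 ≡ 3
96^6 ≡ 71
96^9 ≡ 101
96^12 ≡ 27
96^18 ≡ 64
96^27 ≡ 33
96^36 ≡ 63
96^54 ≡ 108
96^108 ≡ 1
So ord_109(96) = 108.

108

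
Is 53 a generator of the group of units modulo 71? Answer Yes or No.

Yes

φ(71) = 71 − 1 = 70 = 2 · 5 · 7.
An element g generates (Z/71Z)^× iff g^(70/q) ≢ 1 (mod 71) for each prime q ∈ {2, 5, 7}.
53^35 ≡ 70 (mod 71)  [q = 2: ≢ 1 ✓]
53^14 ≡ 57 (mod 71)  [q = 5: ≢ 1 ✓]
53^10 ≡ 37 (mod 71)  [q = 7: ≢ 1 ✓]
Every test exponent gives a nontrivial residue, hence 53 generates the full group.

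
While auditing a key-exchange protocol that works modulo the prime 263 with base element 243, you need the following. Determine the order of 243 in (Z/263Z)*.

131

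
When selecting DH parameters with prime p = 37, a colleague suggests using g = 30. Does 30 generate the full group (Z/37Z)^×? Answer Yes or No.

φ(37) = 37 − 1 = 36 = 2^2 · 3^2.
30 is a primitive root mod 37 iff 30^(φ(37)/q) ≢ 1 for every prime q | φ(37), i.e. q ∈ {2, 3}.
30^18 ≡ 1 (mod 37)  [q = 2: ≡ 1 ✗]
30^12 ≡ 10 (mod 37)  [q = 3: ≢ 1 ✓]
Since 30^18 ≡ 1, the order of 30 divides 18 < 36, so 30 is not a primitive root.

No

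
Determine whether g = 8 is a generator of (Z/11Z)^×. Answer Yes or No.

φ(11) = 11 − 1 = 10 = 2 · 5.
It suffices to check that the order of 8 is not a proper divisor of 10: compute 8^(10/q) for q ∈ {2, 5}.
8^5 ≡ 10 (mod 11)  [q = 2: ≢ 1 ✓]
8^2 ≡ 9 (mod 11)  [q = 5: ≢ 1 ✓]
All checks pass, so 8 has order 10 and is a primitive root modulo 11.

Yes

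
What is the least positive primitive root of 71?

φ(71) = 71 − 1 = 70 = 2 · 5 · 7.
g is a primitive root iff g^(70/q) ≢ 1 (mod 71) for each prime q ∈ {2, 5, 7}.
g = 2: 2^35 ≡ 1 — hits 1, so not a primitive root.
g = 3: 3^35 ≡ 1 — hits 1, so not a primitive root.
g = 4: 4^35 ≡ 1 — hits 1, so not a primitive root.
g = 5: 5^35 ≡ 1 — hits 1, so not a primitive root.
g = 6: 6^35 ≡ 1 — hits 1, so not a primitive root.
g = 7: 7^35 ≡ 70; 7^14 ≡ 54; 7^10 ≡ 45 — none is 1, so 7 is a primitive root.
Hence the least primitive root of 71 is 7.

7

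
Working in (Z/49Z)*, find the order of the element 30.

3

The order of 30 must divide φ(49) = φ(7^2) = 7·(7−1) = 42 = 2 · 3 · 7.
Divisors of 42: 1, 2, 3, 6, 7, 14, 21, 42.
Evaluate successive powers at the divisors of 42:
30^1 ≡ 30 (mod 49)
30^2 ≡ 18 (mod 49)
30^3 ≡ 1 (mod 49) ✓
The smallest such exponent is 3, so the order of 30 is 3.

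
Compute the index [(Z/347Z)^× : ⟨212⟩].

2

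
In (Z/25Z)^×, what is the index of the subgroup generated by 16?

4

Since 16 ∈ (Z/25Z)^×, its order divides φ(25) = φ(5^2) = 5·(5−1) = 20 = 2^2 · 5.
Divisors of 20: 1, 2, 4, 5, 10, 20.
Compute 16^d (mod 25) for the divisors d until we hit 1:
16^1 ≡ 16
16^2 ≡ 6
16^4 ≡ 11
16^5 ≡ 1
Thus |⟨16⟩| = ord(16) = 5.
The index is φ(25) / ord(16) = 20 / 5 = 4.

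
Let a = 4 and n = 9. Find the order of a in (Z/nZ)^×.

The order of 4 must divide φ(9) = φ(3^2) = 3·(3−1) = 6 = 2 · 3.
Divisors of 6: 1, 2, 3, 6.
Check 4^d mod 9 for each divisor in increasing order:
4^1 ≡ 4
4^2 ≡ 7
4^3 ≡ 1
Therefore the multiplicative order of 4 modulo 9 is 3.

3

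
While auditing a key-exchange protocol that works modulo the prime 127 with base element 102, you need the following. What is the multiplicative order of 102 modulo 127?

Since 102 ∈ (Z/127Z)^×, its order divides φ(127) = 127 − 1 = 126 = 2 · 3^2 · 7.
Divisors of 126: 1, 2, 3, 6, 7, 9, 14, 18, 21, 42, 63, 126.
Compute 102^d (mod 127) for the divisors d until we hit 1:
102^1 ≡ 102 (mod 127)
102^2 ≡ 117 (mod 127)
102^3 ≡ 123 (mod 127)
102^6 ≡ 16 (mod 127)
102^7 ≡ 108 (mod 127)
102^9 ≡ 63 (mod 127)
102^14 ≡ 107 (mod 127)
102^18 ≡ 32 (mod 127)
102^21 ≡ 126 (mod 127)
102^42 ≡ 1 (mod 127) ✓
The smallest such exponent is 42, so the order of 102 is 42.

42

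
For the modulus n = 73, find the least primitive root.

5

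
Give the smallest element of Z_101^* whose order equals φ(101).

φ(101) = 101 − 1 = 100 = 2^2 · 5^2.
Test candidates g = 2, 3, … against the prime factors q ∈ {2, 5} of φ(101): g is a generator iff g^(100/q) ≢ 1 for every such q.
g = 2: 2^50 ≡ 100; 2^20 ≡ 95 — none is 1, so 2 is a primitive root.
Hence the least primitive root of 101 is 2.

2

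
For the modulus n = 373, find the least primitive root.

2

φ(373) = 373 − 1 = 372 = 2^2 · 3 · 31.
g is a primitive root iff g^(372/q) ≢ 1 (mod 373) for each prime q ∈ {2, 3, 31}.
g = 2: 2^186 ≡ 372; 2^124 ≡ 284; 2^12 ≡ 366 — none is 1, so 2 is a primitive root.
The smallest primitive root modulo 373 is 2.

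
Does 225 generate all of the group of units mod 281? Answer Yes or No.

No

φ(281) = 281 − 1 = 280 = 2^3 · 5 · 7.
It suffices to check that the order of 225 is not a proper divisor of 280: compute 225^(280/q) for q ∈ {2, 5, 7}.
225^140 ≡ 1 (mod 281)  [q = 2: ≡ 1 ✗]
225^56 ≡ 232 (mod 281)  [q = 5: ≢ 1 ✓]
225^40 ≡ 109 (mod 281)  [q = 7: ≢ 1 ✓]
225^140 ≡ 1 shows ord(225) | 140, strictly less than φ(281); not a primitive root.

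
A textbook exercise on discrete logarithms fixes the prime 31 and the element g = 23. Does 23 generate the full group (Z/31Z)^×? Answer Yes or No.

No

φ(31) = 31 − 1 = 30 = 2 · 3 · 5.
It suffices to check that the order of 23 is not a proper divisor of 30: compute 23^(30/q) for q ∈ {2, 3, 5}.
23^15 ≡ 30 (mod 31)  [q = 2: ≢ 1 ✓]
23^10 ≡ 1 (mod 31)  [q = 3: ≡ 1 ✗]
23^6 ≡ 8 (mod 31)  [q = 5: ≢ 1 ✓]
The check at q = 3 fails, so 23 generates a proper subgroup.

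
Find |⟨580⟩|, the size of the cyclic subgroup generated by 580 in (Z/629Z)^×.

By Lagrange's theorem, ord_629(580) divides φ(629) = φ(17·37) = (17−1)·(37−1) = 16·36 = 576 = 2^6 · 3^2.
Divisors of 576: 1, 2, 3, 4, 6, 8, 9, 12, 16, 18, 24, 32, 36, 48, 64, 72, 96, 144, 192, 288, 576.
Check 580^d mod 629 for each divisor in increasing order:
580^1 ≡ 580 (mod 629)
580^2 ≡ 514 (mod 629)
580^3 ≡ 603 (mod 629)
580^4 ≡ 16 (mod 629)
580^6 ≡ 47 (mod 629)
580^8 ≡ 256 (mod 629)
580^9 ≡ 36 (mod 629)
580^12 ≡ 322 (mod 629)
580^16 ≡ 120 (mod 629)
580^18 ≡ 38 (mod 629)
580^24 ≡ 528 (mod 629)
580^32 ≡ 562 (mod 629)
580^36 ≡ 186 (mod 629)
580^48 ≡ 137 (mod 629)
580^64 ≡ 86 (mod 629)
580^72 ≡ 1 (mod 629) ✓
Therefore the multiplicative order of 580 modulo 629 is 72.

72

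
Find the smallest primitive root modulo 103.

5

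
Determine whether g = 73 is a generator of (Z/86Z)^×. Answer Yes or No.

φ(86) = φ(2)·φ(43) = 1·42 = 42 = 2 · 3 · 7.
Test 73^(42/q) mod 86 for each prime factor q of 42:
73^21 ≡ 85 (mod 86)  [q = 2: ≢ 1 ✓]
73^14 ≡ 49 (mod 86)  [q = 3: ≢ 1 ✓]
73^6 ≡ 59 (mod 86)  [q = 7: ≢ 1 ✓]
None equal 1, so ord_86(73) = 42: 73 is a primitive root.

Yes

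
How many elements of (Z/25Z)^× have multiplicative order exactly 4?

2

φ(25) = φ(5^2) = 5·(5−1) = 20 = 2^2 · 5.
(Z/25Z)^× is cyclic (|G| = 20); a cyclic group of order m has exactly φ(d) elements of each order d | m, and none otherwise.
4 = 2^2 divides 20, and φ(4) = 2.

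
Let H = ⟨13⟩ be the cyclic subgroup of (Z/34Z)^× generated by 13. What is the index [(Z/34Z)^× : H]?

4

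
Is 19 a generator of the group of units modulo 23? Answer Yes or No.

φ(23) = 23 − 1 = 22 = 2 · 11.
An element g generates (Z/23Z)^× iff g^(22/q) ≢ 1 (mod 23) for each prime q ∈ {2, 11}.
19^11 ≡ 22 (mod 23)  [q = 2: ≢ 1 ✓]
19^2 ≡ 16 (mod 23)  [q = 11: ≢ 1 ✓]
All checks pass, so 19 has order 22 and is a primitive root modulo 23.

Yes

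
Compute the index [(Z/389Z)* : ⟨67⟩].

By Lagrange's theorem, ord_389(67) divides φ(389) = 389 − 1 = 388 = 2^2 · 97.
Divisors of 388: 1, 2, 4, 97, 194, 388.
Check 67^d mod 389 for each divisor in increasing order:
67^1 ≡ 67 (mod 389)
67^2 ≡ 210 (mod 389)
67^4 ≡ 143 (mod 389)
67^97 ≡ 1 (mod 389) ✓
The order of 67 is 97, so the subgroup it generates has 97 elements.
The index is φ(389) / ord(67) = 388 / 97 = 4.

4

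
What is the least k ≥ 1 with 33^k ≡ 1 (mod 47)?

46

The order of 33 must divide φ(47) = 47 − 1 = 46 = 2 · 23.
Divisors of 46: 1, 2, 23, 46.
Check 33^d mod 47 for each divisor in increasing order:
33^1 ≡ 33 (mod 47)
33^2 ≡ 8 (mod 47)
33^23 ≡ 46 (mod 47)
33^46 ≡ 1 (mod 47) ✓
The smallest such exponent is 46, so the order of 33 is 46.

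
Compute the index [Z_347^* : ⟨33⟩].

The order of 33 must divide φ(347) = 347 − 1 = 346 = 2 · 173.
Divisors of 346: 1, 2, 173, 346.
Compute 33^d (mod 347) for the divisors d until we hit 1:
33^1 ≡ 33
33^2 ≡ 48
33^173 ≡ 1
Thus |⟨33⟩| = ord(33) = 173.
The index is φ(347) / ord(33) = 346 / 173 = 2.

2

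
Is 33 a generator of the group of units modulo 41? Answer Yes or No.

φ(41) = 41 − 1 = 40 = 2^3 · 5.
33 is a primitive root mod 41 iff 33^(φ(41)/q) ≢ 1 for every prime q | φ(41), i.e. q ∈ {2, 5}.
33^20 ≡ 1 (mod 41)  [q = 2: ≡ 1 ✗]
33^8 ≡ 16 (mod 41)  [q = 5: ≢ 1 ✓]
33^20 ≡ 1 shows ord(33) | 20, strictly less than φ(41); not a primitive root.

No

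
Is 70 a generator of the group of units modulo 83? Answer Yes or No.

No

φ(83) = 83 − 1 = 82 = 2 · 41.
An element g generates (Z/83Z)^× iff g^(82/q) ≢ 1 (mod 83) for each prime q ∈ {2, 41}.
70^41 ≡ 1 (mod 83)  [q = 2: ≡ 1 ✗]
70^2 ≡ 3 (mod 83)  [q = 41: ≢ 1 ✓]
Since 70^41 ≡ 1, the order of 70 divides 41 < 82, so 70 is not a primitive root.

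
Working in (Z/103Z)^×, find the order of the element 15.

By Lagrange's theorem, ord_103(15) divides φ(103) = 103 − 1 = 102 = 2 · 3 · 17.
Divisors of 102: 1, 2, 3, 6, 17, 34, 51, 102.
Compute 15^d (mod 103) for the divisors d until we hit 1:
15^1 ≡ 15
15^2 ≡ 19
15^3 ≡ 79
15^6 ≡ 61
15^17 ≡ 46
15^34 ≡ 56
15^51 ≡ 1
Therefore the multiplicative order of 15 modulo 103 is 51.

51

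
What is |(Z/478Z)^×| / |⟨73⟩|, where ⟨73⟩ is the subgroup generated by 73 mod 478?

7

Since 73 ∈ (Z/478Z)^×, its order divides φ(478) = φ(2)·φ(239) = 1·238 = 238 = 2 · 7 · 17.
Divisors of 238: 1, 2, 7, 14, 17, 34, 119, 238.
Test each divisor d:
73^1 ≡ 73
73^2 ≡ 71
73^7 ≡ 23
73^14 ≡ 51
73^17 ≡ 477
73^34 ≡ 1
The order of 73 is 34, so the subgroup it generates has 34 elements.
The index is φ(478) / ord(73) = 238 / 34 = 7.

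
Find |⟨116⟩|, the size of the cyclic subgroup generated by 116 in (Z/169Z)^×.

By Lagrange's theorem, ord_169(116) divides φ(169) = φ(13^2) = 13·(13−1) = 156 = 2^2 · 3 · 13.
Divisors of 156: 1, 2, 3, 4, 6, 12, 13, 26, 39, 52, 78, 156.
Evaluate successive powers at the divisors of 156:
116^1 ≡ 116 (mod 169)
116^2 ≡ 105 (mod 169)
116^3 ≡ 12 (mod 169)
116^4 ≡ 40 (mod 169)
116^6 ≡ 144 (mod 169)
116^12 ≡ 118 (mod 169)
116^13 ≡ 168 (mod 169)
116^26 ≡ 1 (mod 169) ✓
Hence ord(116) = 26.

26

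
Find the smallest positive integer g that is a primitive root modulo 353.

3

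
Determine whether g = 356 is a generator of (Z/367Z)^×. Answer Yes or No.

No

φ(367) = 367 − 1 = 366 = 2 · 3 · 61.
Test 356^(366/q) mod 367 for each prime factor q of 366:
356^183 ≡ 1 (mod 367)  [q = 2: ≡ 1 ✗]
356^122 ≡ 283 (mod 367)  [q = 3: ≢ 1 ✓]
356^6 ≡ 52 (mod 367)  [q = 61: ≢ 1 ✓]
Since 356^183 ≡ 1, the order of 356 divides 183 < 366, so 356 is not a primitive root.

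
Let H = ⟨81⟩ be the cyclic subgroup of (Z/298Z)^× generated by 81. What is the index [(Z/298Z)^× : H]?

ord(81) | φ(298) = φ(2)·φ(149) = 1·148 = 148 = 2^2 · 37.
Divisors of 148: 1, 2, 4, 37, 74, 148.
Test each divisor d:
81^1 ≡ 81 (mod 298)
81^2 ≡ 5 (mod 298)
81^4 ≡ 25 (mod 298)
81^37 ≡ 1 (mod 298) ✓
The order of 81 is 37, so the subgroup it generates has 37 elements.
Index = |(Z/298Z)^×| / |⟨81⟩| = 148 / 37 = 4.

4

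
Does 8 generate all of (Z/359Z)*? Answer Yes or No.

No

φ(359) = 359 − 1 = 358 = 2 · 179.
Test 8^(358/q) mod 359 for each prime factor q of 358:
8^179 ≡ 1 (mod 359)  [q = 2: ≡ 1 ✗]
8^2 ≡ 64 (mod 359)  [q = 179: ≢ 1 ✓]
8^179 ≡ 1 shows ord(8) | 179, strictly less than φ(359); not a primitive root.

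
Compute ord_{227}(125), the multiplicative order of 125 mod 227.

Since 125 ∈ (Z/227Z)^×, its order divides φ(227) = 227 − 1 = 226 = 2 · 113.
Divisors of 226: 1, 2, 113, 226.
Evaluate successive powers at the divisors of 226:
125^1 ≡ 125 (mod 227)
125^2 ≡ 189 (mod 227)
125^113 ≡ 226 (mod 227)
125^226 ≡ 1 (mod 227) ✓
So ord_227(125) = 226.

226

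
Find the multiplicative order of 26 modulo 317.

158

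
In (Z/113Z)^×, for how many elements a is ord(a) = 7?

6

φ(113) = 113 − 1 = 112 = 2^4 · 7.
(Z/113Z)^× is cyclic (|G| = 112); a cyclic group of order m has exactly φ(d) elements of each order d | m, and none otherwise.
7 | 112, and φ(7) = 7 − 1 = 6.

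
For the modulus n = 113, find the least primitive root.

φ(113) = 113 − 1 = 112 = 2^4 · 7.
g is a primitive root iff g^(112/q) ≢ 1 (mod 113) for each prime q ∈ {2, 7}.
g = 2: 2^56 ≡ 1 — hits 1, so not a primitive root.
g = 3: 3^56 ≡ 112; 3^16 ≡ 49 — none is 1, so 3 is a primitive root.
So 3 is the smallest generator of (Z/113Z)^×.

3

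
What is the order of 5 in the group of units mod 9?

The order of 5 must divide φ(9) = φ(3^2) = 3·(3−1) = 6 = 2 · 3.
Divisors of 6: 1, 2, 3, 6.
Check 5^d mod 9 for each divisor in increasing order:
5^1 ≡ 5 (mod 9)
5^2 ≡ 7 (mod 9)
5^3 ≡ 8 (mod 9)
5^6 ≡ 1 (mod 9) ✓
Hence ord(5) = 6.

6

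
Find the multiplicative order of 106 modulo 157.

Since 106 ∈ (Z/157Z)^×, its order divides φ(157) = 157 − 1 = 156 = 2^2 · 3 · 13.
Divisors of 156: 1, 2, 3, 4, 6, 12, 13, 26, 39, 52, 78, 156.
Evaluate successive powers at the divisors of 156:
106^1 ≡ 106
106^2 ≡ 89
106^3 ≡ 14
106^4 ≡ 71
106^6 ≡ 39
106^12 ≡ 108
106^13 ≡ 144
106^26 ≡ 12
106^39 ≡ 1
The smallest such exponent is 39, so the order of 106 is 39.

39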